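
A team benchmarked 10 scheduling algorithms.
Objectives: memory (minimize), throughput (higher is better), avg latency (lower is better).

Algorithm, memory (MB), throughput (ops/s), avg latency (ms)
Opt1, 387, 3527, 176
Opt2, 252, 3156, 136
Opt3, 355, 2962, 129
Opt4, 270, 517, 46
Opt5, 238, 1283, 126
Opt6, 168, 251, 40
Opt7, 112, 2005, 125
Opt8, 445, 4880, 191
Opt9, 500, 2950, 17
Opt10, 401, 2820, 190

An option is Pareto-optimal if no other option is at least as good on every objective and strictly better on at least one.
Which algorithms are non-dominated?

Opt1, Opt2, Opt3, Opt4, Opt6, Opt7, Opt8, Opt9

Opt1: not dominated.
Opt2: not dominated.
Opt3: not dominated.
Opt4: not dominated.
Opt5: dominated by Opt7 (memory 112≤238, throughput 2005≥1283, avg latency 125≤126).
Opt6: not dominated.
Opt7: not dominated (best memory).
Opt8: not dominated (best throughput).
Opt9: not dominated (best avg latency).
Opt10: dominated by Opt1 (memory 387≤401, throughput 3527≥2820, avg latency 176≤190).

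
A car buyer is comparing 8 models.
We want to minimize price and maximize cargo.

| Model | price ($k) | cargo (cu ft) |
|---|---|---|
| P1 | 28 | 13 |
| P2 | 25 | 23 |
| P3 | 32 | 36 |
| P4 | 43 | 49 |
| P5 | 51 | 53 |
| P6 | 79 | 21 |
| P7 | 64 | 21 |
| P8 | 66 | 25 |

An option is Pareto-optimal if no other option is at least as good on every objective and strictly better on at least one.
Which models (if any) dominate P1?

P2

P2: price 25≤28, cargo 23≥13 — dominates P1.
Others (P3, P4, P5, P6, P7, P8) are each worse than P1 on at least one objective.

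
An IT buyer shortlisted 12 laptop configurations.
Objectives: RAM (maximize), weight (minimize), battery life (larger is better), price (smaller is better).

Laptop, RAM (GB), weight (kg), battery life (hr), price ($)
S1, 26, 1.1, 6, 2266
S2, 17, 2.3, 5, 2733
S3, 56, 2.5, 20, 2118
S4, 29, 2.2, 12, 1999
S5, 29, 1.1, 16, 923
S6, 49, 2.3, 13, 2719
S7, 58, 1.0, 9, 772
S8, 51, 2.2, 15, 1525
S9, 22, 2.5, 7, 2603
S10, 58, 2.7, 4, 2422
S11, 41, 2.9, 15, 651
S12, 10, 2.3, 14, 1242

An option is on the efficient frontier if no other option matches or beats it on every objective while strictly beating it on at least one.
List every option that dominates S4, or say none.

S5: RAM 29≥29, weight 1.1≤2.2, battery life 16≥12, price 923≤1999 — dominates S4.
S8: RAM 51≥29, weight 2.2≤2.2, battery life 15≥12, price 1525≤1999 — dominates S4.
Others (S1, S2, S3, S6, S7, S9, S10, S11, S12) are each worse than S4 on at least one objective.

S5, S8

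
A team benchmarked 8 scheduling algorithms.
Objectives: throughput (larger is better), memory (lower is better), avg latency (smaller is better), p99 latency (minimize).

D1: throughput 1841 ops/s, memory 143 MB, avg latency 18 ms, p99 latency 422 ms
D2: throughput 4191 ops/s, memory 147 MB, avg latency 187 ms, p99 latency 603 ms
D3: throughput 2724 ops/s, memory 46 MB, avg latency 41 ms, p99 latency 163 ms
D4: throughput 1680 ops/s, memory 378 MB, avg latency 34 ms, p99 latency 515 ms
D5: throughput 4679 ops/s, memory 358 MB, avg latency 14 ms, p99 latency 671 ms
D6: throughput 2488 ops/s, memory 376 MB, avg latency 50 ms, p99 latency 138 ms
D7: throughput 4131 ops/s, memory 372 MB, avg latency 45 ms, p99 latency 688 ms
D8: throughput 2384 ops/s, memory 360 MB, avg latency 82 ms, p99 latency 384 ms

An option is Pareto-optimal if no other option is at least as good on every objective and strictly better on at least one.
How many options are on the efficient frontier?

5

D1: not dominated.
D2: not dominated.
D3: not dominated (best memory).
D4: dominated by D1 (throughput 1841≥1680, memory 143≤378, avg latency 18≤34, p99 latency 422≤515).
D5: not dominated (best throughput).
D6: not dominated (best p99 latency).
D7: dominated by D5 (throughput 4679≥4131, memory 358≤372, avg latency 14≤45, p99 latency 671≤688).
D8: dominated by D3 (throughput 2724≥2384, memory 46≤360, avg latency 41≤82, p99 latency 163≤384).
Pareto-optimal: D1, D2, D3, D5, D6 → 5.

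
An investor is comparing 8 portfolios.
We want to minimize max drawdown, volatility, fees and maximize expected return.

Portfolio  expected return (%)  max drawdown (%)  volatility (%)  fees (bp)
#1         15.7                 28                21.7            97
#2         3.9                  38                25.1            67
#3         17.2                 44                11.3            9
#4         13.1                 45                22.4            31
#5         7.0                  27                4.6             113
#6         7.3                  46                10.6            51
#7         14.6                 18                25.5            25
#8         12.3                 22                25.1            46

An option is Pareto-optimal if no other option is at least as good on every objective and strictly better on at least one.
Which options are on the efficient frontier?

#1, #3, #5, #6, #7, #8

#1: not dominated.
#2: dominated by #8 (expected return 12.3≥3.9, max drawdown 22≤38, volatility 25.1≤25.1, fees 46≤67).
#3: not dominated (best expected return).
#4: dominated by #3 (expected return 17.2≥13.1, max drawdown 44≤45, volatility 11.3≤22.4, fees 9≤31).
#5: not dominated (best volatility).
#6: not dominated.
#7: not dominated (best max drawdown).
#8: not dominated.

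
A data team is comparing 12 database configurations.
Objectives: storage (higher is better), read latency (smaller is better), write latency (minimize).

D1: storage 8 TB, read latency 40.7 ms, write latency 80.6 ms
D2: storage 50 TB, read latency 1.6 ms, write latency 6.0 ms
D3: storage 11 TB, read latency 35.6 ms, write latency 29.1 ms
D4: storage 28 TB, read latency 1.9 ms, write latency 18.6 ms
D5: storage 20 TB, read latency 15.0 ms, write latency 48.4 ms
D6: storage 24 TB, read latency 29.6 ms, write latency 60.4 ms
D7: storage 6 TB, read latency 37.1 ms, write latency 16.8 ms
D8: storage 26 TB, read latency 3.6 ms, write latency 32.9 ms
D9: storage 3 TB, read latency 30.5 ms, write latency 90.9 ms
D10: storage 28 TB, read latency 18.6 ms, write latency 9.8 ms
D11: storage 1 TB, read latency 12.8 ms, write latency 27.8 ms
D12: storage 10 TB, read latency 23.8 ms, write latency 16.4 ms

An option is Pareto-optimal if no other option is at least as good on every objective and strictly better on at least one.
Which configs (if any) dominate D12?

D2: storage 50≥10, read latency 1.6≤23.8, write latency 6.0≤16.4 — dominates D12.
D10: storage 28≥10, read latency 18.6≤23.8, write latency 9.8≤16.4 — dominates D12.
Others (D1, D3, D4, D5, D6, D7, D8, D9, D11) are each worse than D12 on at least one objective.

D2, D10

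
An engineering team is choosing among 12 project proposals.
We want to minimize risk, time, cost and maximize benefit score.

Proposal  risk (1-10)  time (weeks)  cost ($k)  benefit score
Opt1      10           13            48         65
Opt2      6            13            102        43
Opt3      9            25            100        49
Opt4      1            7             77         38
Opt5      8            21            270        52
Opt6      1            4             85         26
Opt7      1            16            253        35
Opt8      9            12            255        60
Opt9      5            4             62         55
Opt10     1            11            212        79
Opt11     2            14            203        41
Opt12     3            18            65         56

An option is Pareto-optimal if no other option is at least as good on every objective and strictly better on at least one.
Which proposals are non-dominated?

Opt1, Opt4, Opt6, Opt9, Opt10, Opt11, Opt12

Opt1: not dominated (best cost).
Opt2: dominated by Opt9 (risk 5≤6, time 4≤13, cost 62≤102, benefit score 55≥43).
Opt3: dominated by Opt9 (risk 5≤9, time 4≤25, cost 62≤100, benefit score 55≥49).
Opt4: not dominated.
Opt5: dominated by Opt9 (risk 5≤8, time 4≤21, cost 62≤270, benefit score 55≥52).
Opt6: not dominated.
Opt7: dominated by Opt4 (risk 1≤1, time 7≤16, cost 77≤253, benefit score 38≥35).
Opt8: dominated by Opt10 (risk 1≤9, time 11≤12, cost 212≤255, benefit score 79≥60).
Opt9: not dominated.
Opt10: not dominated (best benefit score).
Opt11: not dominated.
Opt12: not dominated.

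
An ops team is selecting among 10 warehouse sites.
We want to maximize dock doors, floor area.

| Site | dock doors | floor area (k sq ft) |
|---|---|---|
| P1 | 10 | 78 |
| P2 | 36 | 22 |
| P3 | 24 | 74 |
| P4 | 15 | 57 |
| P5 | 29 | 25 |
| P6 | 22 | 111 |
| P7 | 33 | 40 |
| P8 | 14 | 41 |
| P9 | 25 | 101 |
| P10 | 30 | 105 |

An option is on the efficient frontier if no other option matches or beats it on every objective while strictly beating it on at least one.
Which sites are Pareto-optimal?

P2, P6, P7, P10

P1: dominated by P6 (dock doors 22≥10, floor area 111≥78).
P2: not dominated (best dock doors).
P3: dominated by P9 (dock doors 25≥24, floor area 101≥74).
P4: dominated by P3 (dock doors 24≥15, floor area 74≥57).
P5: dominated by P7 (dock doors 33≥29, floor area 40≥25).
P6: not dominated (best floor area).
P7: not dominated.
P8: dominated by P3 (dock doors 24≥14, floor area 74≥41).
P9: dominated by P10 (dock doors 30≥25, floor area 105≥101).
P10: not dominated.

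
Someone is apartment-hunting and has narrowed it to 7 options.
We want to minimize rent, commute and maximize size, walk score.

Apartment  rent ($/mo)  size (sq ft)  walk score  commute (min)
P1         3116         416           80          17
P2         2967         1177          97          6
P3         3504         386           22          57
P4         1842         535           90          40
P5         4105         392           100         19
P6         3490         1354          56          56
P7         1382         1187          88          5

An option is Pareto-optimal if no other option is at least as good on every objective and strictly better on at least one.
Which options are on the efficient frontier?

P1: dominated by P2 (rent 2967≤3116, size 1177≥416, walk score 97≥80, commute 6≤17).
P2: not dominated.
P3: dominated by P1 (rent 3116≤3504, size 416≥386, walk score 80≥22, commute 17≤57).
P4: not dominated.
P5: not dominated (best walk score).
P6: not dominated (best size).
P7: not dominated (best rent).

P2, P4, P5, P6, P7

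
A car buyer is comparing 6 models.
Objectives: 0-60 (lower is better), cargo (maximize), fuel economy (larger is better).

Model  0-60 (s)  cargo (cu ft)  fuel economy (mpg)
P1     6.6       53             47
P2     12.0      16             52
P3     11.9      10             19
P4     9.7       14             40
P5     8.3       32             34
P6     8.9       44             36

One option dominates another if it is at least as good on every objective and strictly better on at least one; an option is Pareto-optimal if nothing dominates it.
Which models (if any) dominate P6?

P1: 0-60 6.6≤8.9, cargo 53≥44, fuel economy 47≥36 — dominates P6.
Others (P2, P3, P4, P5) are each worse than P6 on at least one objective.

P1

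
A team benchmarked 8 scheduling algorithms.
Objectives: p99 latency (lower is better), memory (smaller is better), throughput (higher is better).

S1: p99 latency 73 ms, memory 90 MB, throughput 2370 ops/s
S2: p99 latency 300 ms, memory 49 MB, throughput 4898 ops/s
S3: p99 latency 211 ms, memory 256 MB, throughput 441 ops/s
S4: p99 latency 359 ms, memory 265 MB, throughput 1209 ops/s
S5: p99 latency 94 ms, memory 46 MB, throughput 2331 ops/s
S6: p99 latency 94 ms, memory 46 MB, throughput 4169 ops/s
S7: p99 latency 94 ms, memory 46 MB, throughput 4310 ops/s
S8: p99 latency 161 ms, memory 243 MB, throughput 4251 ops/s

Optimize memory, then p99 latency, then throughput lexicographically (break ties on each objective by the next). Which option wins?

First minimize memory: best is 46, kept {S5, S6, S7}.
Then minimize p99 latency: best is 94, kept {S5, S6, S7}.
Then maximize throughput: best is 4310, kept {S7}.

S7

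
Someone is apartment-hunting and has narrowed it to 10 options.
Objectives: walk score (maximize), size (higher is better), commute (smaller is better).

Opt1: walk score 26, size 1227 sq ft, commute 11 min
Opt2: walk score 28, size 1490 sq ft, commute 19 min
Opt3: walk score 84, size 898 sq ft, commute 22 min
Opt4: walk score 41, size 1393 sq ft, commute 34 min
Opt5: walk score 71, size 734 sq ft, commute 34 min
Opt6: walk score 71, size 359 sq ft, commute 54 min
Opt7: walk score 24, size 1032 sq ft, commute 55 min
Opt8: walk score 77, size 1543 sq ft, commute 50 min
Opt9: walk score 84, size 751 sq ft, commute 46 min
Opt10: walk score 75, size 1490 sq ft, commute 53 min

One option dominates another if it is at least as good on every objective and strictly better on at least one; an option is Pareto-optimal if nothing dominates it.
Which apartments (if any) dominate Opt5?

Opt3: walk score 84≥71, size 898≥734, commute 22≤34 — dominates Opt5.
Others (Opt1, Opt2, Opt4, Opt6, Opt7, Opt8, Opt9, Opt10) are each worse than Opt5 on at least one objective.

Opt3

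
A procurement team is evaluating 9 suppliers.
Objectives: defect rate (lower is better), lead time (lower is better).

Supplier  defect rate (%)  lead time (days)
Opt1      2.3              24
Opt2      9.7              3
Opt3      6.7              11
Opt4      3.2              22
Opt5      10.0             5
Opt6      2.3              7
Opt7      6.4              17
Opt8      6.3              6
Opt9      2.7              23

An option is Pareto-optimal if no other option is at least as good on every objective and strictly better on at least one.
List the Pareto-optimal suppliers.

Opt2, Opt6, Opt8

Opt1: dominated by Opt6 (defect rate 2.3≤2.3, lead time 7≤24).
Opt2: not dominated (best lead time).
Opt3: dominated by Opt6 (defect rate 2.3≤6.7, lead time 7≤11).
Opt4: dominated by Opt6 (defect rate 2.3≤3.2, lead time 7≤22).
Opt5: dominated by Opt2 (defect rate 9.7≤10.0, lead time 3≤5).
Opt6: not dominated.
Opt7: dominated by Opt6 (defect rate 2.3≤6.4, lead time 7≤17).
Opt8: not dominated.
Opt9: dominated by Opt6 (defect rate 2.3≤2.7, lead time 7≤23).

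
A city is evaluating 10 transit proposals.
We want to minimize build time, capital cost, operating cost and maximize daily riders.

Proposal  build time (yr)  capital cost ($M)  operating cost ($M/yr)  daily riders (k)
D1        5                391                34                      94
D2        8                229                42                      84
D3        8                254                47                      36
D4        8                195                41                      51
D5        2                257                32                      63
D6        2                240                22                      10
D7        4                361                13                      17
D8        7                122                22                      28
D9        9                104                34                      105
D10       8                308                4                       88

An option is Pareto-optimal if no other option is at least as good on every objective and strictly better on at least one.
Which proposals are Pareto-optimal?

D1, D2, D4, D5, D6, D7, D8, D9, D10

D1: not dominated.
D2: not dominated.
D3: dominated by D2 (build time 8≤8, capital cost 229≤254, operating cost 42≤47, daily riders 84≥36).
D4: not dominated.
D5: not dominated.
D6: not dominated.
D7: not dominated.
D8: not dominated.
D9: not dominated (best capital cost).
D10: not dominated (best operating cost).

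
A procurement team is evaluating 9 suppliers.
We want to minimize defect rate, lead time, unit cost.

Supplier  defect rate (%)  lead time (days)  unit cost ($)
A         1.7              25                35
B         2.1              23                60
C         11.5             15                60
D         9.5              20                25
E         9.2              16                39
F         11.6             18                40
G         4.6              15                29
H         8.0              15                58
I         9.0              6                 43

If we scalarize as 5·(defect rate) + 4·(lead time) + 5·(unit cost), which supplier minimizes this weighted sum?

G

A: 5·1.7 + 4·25 + 5·35 = 283.5
B: 5·2.1 + 4·23 + 5·60 = 402.5
C: 5·11.5 + 4·15 + 5·60 = 417.5
D: 5·9.5 + 4·20 + 5·25 = 252.5
E: 5·9.2 + 4·16 + 5·39 = 305.0
F: 5·11.6 + 4·18 + 5·40 = 330.0
G: 5·4.6 + 4·15 + 5·29 = 228.0
H: 5·8.0 + 4·15 + 5·58 = 390.0
I: 5·9.0 + 4·6 + 5·43 = 284.0
Lowest: G at 228.0.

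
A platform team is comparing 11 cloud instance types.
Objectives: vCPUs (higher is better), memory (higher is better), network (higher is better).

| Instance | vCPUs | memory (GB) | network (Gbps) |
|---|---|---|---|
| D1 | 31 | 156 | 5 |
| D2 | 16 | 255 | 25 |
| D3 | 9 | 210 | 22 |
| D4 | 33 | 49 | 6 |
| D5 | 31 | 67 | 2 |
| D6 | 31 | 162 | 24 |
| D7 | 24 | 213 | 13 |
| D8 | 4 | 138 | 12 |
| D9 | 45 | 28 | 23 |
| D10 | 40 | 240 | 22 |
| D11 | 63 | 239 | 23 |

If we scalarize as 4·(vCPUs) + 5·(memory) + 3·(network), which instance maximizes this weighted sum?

D11

D1: 4·31 + 5·156 + 3·5 = 919
D2: 4·16 + 5·255 + 3·25 = 1414
D3: 4·9 + 5·210 + 3·22 = 1152
D4: 4·33 + 5·49 + 3·6 = 395
D5: 4·31 + 5·67 + 3·2 = 465
D6: 4·31 + 5·162 + 3·24 = 1006
D7: 4·24 + 5·213 + 3·13 = 1200
D8: 4·4 + 5·138 + 3·12 = 742
D9: 4·45 + 5·28 + 3·23 = 389
D10: 4·40 + 5·240 + 3·22 = 1426
D11: 4·63 + 5·239 + 3·23 = 1516
Highest: D11 at 1516.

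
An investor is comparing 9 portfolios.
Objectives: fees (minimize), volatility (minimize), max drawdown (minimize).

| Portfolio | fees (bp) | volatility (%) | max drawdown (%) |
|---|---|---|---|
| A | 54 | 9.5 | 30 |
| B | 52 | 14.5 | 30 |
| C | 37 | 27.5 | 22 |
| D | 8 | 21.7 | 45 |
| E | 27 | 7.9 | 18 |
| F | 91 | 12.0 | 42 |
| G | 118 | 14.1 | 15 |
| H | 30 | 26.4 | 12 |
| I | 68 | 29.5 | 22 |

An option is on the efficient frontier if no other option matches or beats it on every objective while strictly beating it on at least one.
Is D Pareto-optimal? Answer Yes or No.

Yes

A: worse on fees (54 vs 8).
B: worse on fees (52 vs 8).
C: worse on fees (37 vs 8).
E: worse on fees (27 vs 8).
F: worse on fees (91 vs 8).
G: worse on fees (118 vs 8).
H: worse on fees (30 vs 8).
I: worse on fees (68 vs 8).
No option is at least as good as D on every objective and strictly better on one.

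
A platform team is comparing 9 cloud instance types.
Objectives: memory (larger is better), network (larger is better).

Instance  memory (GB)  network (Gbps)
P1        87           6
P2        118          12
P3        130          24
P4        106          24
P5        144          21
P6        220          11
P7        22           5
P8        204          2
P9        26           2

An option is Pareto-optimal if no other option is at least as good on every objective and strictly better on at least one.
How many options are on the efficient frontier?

P1: dominated by P2 (memory 118≥87, network 12≥6).
P2: dominated by P3 (memory 130≥118, network 24≥12).
P3: not dominated.
P4: dominated by P3 (memory 130≥106, network 24≥24).
P5: not dominated.
P6: not dominated (best memory).
P7: dominated by P1 (memory 87≥22, network 6≥5).
P8: dominated by P6 (memory 220≥204, network 11≥2).
P9: dominated by P1 (memory 87≥26, network 6≥2).
Pareto-optimal: P3, P5, P6 → 3.

3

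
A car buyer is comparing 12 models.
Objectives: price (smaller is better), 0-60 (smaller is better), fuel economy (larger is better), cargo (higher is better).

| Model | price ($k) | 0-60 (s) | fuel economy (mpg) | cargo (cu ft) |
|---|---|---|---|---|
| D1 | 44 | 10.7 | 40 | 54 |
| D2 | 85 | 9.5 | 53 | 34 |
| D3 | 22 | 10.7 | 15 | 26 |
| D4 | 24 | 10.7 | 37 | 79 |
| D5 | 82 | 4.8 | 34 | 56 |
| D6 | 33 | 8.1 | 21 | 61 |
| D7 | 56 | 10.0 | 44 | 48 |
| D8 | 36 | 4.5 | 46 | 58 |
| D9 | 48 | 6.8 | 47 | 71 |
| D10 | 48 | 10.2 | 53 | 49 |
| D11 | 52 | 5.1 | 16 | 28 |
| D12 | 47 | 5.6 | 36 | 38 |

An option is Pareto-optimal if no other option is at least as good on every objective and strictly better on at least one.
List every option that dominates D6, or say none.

none

D1: worse on price (44 vs 33).
D2: worse on price (85 vs 33).
D3: worse on 0-60 (10.7 vs 8.1).
D4: worse on 0-60 (10.7 vs 8.1).
D5: worse on price (82 vs 33).
D7: worse on price (56 vs 33).
D8: worse on price (36 vs 33).
D9: worse on price (48 vs 33).
D10: worse on price (48 vs 33).
D11: worse on price (52 vs 33).
D12: worse on price (47 vs 33).
No option dominates D6.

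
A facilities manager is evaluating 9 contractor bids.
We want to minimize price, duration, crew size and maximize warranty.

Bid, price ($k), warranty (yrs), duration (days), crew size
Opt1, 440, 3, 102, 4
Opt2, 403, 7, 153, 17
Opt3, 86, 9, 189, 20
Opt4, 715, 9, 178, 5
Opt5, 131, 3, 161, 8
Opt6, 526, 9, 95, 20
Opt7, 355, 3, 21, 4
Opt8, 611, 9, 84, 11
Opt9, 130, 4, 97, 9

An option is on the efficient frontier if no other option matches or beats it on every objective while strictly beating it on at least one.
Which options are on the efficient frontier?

Opt1: dominated by Opt7 (price 355≤440, warranty 3≥3, duration 21≤102, crew size 4≤4).
Opt2: not dominated.
Opt3: not dominated (best price).
Opt4: not dominated.
Opt5: not dominated.
Opt6: not dominated.
Opt7: not dominated (best duration).
Opt8: not dominated.
Opt9: not dominated.

Opt2, Opt3, Opt4, Opt5, Opt6, Opt7, Opt8, Opt9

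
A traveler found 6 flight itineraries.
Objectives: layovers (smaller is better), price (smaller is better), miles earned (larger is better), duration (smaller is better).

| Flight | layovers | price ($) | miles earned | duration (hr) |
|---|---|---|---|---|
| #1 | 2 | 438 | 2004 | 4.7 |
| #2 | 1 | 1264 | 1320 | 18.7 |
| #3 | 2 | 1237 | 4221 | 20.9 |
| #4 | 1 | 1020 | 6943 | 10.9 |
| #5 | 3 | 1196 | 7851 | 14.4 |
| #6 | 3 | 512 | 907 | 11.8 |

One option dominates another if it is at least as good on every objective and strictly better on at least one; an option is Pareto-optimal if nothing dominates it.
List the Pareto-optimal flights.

#1, #4, #5

#1: not dominated (best price).
#2: dominated by #4 (layovers 1≤1, price 1020≤1264, miles earned 6943≥1320, duration 10.9≤18.7).
#3: dominated by #4 (layovers 1≤2, price 1020≤1237, miles earned 6943≥4221, duration 10.9≤20.9).
#4: not dominated.
#5: not dominated (best miles earned).
#6: dominated by #1 (layovers 2≤3, price 438≤512, miles earned 2004≥907, duration 4.7≤11.8).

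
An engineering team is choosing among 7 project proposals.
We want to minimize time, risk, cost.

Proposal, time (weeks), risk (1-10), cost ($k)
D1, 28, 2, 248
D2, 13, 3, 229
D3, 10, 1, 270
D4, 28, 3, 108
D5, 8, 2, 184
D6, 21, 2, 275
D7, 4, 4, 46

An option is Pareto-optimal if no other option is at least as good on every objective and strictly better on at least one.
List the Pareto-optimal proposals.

D1: dominated by D5 (time 8≤28, risk 2≤2, cost 184≤248).
D2: dominated by D5 (time 8≤13, risk 2≤3, cost 184≤229).
D3: not dominated (best risk).
D4: not dominated.
D5: not dominated.
D6: dominated by D3 (time 10≤21, risk 1≤2, cost 270≤275).
D7: not dominated (best time).

D3, D4, D5, D7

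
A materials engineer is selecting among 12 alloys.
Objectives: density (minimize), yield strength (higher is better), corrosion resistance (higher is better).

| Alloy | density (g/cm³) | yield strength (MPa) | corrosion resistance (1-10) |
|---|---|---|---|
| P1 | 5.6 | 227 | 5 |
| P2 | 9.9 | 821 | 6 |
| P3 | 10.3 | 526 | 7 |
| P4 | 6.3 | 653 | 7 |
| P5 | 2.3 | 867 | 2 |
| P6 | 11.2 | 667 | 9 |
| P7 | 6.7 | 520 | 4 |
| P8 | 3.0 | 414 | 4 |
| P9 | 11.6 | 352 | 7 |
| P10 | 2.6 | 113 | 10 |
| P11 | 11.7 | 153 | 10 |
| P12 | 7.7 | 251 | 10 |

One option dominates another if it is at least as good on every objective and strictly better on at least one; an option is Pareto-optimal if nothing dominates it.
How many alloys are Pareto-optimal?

P1: not dominated.
P2: not dominated.
P3: dominated by P4 (density 6.3≤10.3, yield strength 653≥526, corrosion resistance 7≥7).
P4: not dominated.
P5: not dominated (best density).
P6: not dominated.
P7: dominated by P4 (density 6.3≤6.7, yield strength 653≥520, corrosion resistance 7≥4).
P8: not dominated.
P9: dominated by P3 (density 10.3≤11.6, yield strength 526≥352, corrosion resistance 7≥7).
P10: not dominated.
P11: dominated by P12 (density 7.7≤11.7, yield strength 251≥153, corrosion resistance 10≥10).
P12: not dominated.
Pareto-optimal: P1, P2, P4, P5, P6, P8, P10, P12 → 8.

8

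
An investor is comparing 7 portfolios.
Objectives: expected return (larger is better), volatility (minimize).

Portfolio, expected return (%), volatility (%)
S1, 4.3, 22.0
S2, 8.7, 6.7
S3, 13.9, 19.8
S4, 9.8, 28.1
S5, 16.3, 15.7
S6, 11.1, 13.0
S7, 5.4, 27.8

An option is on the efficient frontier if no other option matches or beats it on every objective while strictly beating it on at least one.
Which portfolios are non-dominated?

S1: dominated by S2 (expected return 8.7≥4.3, volatility 6.7≤22.0).
S2: not dominated (best volatility).
S3: dominated by S5 (expected return 16.3≥13.9, volatility 15.7≤19.8).
S4: dominated by S3 (expected return 13.9≥9.8, volatility 19.8≤28.1).
S5: not dominated (best expected return).
S6: not dominated.
S7: dominated by S2 (expected return 8.7≥5.4, volatility 6.7≤27.8).

S2, S5, S6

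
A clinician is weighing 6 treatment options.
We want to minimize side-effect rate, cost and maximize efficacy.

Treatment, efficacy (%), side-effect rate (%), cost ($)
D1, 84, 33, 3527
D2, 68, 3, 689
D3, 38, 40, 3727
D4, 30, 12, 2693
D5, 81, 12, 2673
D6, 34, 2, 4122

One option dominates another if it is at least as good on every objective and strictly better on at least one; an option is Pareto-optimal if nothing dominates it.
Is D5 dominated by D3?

D3 vs D5: D3 is worse on efficacy (38 vs 81), so it does not dominate D5.

No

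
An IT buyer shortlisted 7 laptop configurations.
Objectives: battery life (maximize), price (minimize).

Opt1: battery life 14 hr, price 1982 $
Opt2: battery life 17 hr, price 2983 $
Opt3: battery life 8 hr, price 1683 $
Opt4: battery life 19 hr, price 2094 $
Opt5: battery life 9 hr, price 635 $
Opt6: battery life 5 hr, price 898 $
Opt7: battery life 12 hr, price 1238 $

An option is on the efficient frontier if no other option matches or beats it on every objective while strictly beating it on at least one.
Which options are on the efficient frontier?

Opt1, Opt4, Opt5, Opt7

Opt1: not dominated.
Opt2: dominated by Opt4 (battery life 19≥17, price 2094≤2983).
Opt3: dominated by Opt5 (battery life 9≥8, price 635≤1683).
Opt4: not dominated (best battery life).
Opt5: not dominated (best price).
Opt6: dominated by Opt5 (battery life 9≥5, price 635≤898).
Opt7: not dominated.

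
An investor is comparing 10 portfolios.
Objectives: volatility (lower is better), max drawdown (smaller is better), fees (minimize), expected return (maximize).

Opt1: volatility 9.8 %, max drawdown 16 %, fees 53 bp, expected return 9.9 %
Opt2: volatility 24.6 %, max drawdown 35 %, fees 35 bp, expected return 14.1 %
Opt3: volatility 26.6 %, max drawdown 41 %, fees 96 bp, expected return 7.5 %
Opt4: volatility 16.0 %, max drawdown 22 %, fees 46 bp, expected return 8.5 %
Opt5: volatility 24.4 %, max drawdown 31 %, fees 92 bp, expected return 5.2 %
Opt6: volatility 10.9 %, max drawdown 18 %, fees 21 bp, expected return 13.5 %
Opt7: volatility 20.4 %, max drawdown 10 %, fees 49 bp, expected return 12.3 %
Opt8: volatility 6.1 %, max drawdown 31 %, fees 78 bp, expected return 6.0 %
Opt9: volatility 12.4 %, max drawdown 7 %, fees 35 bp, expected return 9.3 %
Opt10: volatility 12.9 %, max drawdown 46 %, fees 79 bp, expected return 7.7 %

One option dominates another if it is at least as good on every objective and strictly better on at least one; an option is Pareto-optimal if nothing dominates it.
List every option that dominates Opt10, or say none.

Opt1: volatility 9.8≤12.9, max drawdown 16≤46, fees 53≤79, expected return 9.9≥7.7 — dominates Opt10.
Opt6: volatility 10.9≤12.9, max drawdown 18≤46, fees 21≤79, expected return 13.5≥7.7 — dominates Opt10.
Opt9: volatility 12.4≤12.9, max drawdown 7≤46, fees 35≤79, expected return 9.3≥7.7 — dominates Opt10.
Others (Opt2, Opt3, Opt4, Opt5, Opt7, Opt8) are each worse than Opt10 on at least one objective.

Opt1, Opt6, Opt9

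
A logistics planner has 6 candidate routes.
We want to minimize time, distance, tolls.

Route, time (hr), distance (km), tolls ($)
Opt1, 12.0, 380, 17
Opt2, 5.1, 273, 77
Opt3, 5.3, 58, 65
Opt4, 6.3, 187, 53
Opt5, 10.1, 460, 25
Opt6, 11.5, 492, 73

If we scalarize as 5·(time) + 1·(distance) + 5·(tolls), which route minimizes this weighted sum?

Opt3

Opt1: 5·12.0 + 1·380 + 5·17 = 525.0
Opt2: 5·5.1 + 1·273 + 5·77 = 683.5
Opt3: 5·5.3 + 1·58 + 5·65 = 409.5
Opt4: 5·6.3 + 1·187 + 5·53 = 483.5
Opt5: 5·10.1 + 1·460 + 5·25 = 635.5
Opt6: 5·11.5 + 1·492 + 5·73 = 914.5
Lowest: Opt3 at 409.5.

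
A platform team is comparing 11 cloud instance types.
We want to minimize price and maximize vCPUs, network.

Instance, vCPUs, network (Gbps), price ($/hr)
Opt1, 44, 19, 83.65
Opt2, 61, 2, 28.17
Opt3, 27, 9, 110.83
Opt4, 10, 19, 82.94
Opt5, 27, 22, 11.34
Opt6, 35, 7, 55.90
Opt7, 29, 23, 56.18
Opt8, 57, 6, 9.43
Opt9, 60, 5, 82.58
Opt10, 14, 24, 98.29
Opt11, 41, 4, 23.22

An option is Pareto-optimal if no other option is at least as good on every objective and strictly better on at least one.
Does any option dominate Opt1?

Opt2: worse on network (2 vs 19).
Opt3: worse on vCPUs (27 vs 44).
Opt4: worse on vCPUs (10 vs 44).
Opt5: worse on vCPUs (27 vs 44).
Opt6: worse on vCPUs (35 vs 44).
Opt7: worse on vCPUs (29 vs 44).
Opt8: worse on network (6 vs 19).
Opt9: worse on network (5 vs 19).
Opt10: worse on vCPUs (14 vs 44).
Opt11: worse on vCPUs (41 vs 44).
No option is at least as good as Opt1 on every objective and strictly better on one.

No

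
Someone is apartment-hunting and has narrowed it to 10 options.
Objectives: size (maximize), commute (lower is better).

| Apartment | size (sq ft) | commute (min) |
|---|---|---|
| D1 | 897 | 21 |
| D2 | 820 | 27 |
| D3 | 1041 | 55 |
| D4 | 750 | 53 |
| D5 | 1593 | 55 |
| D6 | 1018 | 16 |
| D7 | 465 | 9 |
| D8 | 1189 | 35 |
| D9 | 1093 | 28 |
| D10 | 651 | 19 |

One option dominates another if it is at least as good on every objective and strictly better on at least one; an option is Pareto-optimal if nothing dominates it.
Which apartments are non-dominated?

D1: dominated by D6 (size 1018≥897, commute 16≤21).
D2: dominated by D1 (size 897≥820, commute 21≤27).
D3: dominated by D5 (size 1593≥1041, commute 55≤55).
D4: dominated by D1 (size 897≥750, commute 21≤53).
D5: not dominated (best size).
D6: not dominated.
D7: not dominated (best commute).
D8: not dominated.
D9: not dominated.
D10: dominated by D6 (size 1018≥651, commute 16≤19).

D5, D6, D7, D8, D9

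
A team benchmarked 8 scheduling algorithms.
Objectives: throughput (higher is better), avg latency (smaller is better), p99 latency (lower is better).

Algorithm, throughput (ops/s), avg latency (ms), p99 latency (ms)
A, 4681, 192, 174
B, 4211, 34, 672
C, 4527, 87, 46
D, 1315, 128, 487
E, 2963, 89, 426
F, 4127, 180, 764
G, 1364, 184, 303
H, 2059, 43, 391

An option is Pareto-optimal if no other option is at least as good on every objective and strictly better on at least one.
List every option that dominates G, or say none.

C: throughput 4527≥1364, avg latency 87≤184, p99 latency 46≤303 — dominates G.
Others (A, B, D, E, F, H) are each worse than G on at least one objective.

C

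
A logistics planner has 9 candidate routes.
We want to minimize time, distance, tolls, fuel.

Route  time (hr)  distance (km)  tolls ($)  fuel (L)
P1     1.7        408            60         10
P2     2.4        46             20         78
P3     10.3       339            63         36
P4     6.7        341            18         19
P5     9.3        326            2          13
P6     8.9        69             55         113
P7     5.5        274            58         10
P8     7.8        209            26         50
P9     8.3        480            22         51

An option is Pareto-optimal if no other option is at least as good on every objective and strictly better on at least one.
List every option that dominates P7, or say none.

none

P1: worse on distance (408 vs 274).
P2: worse on fuel (78 vs 10).
P3: worse on time (10.3 vs 5.5).
P4: worse on time (6.7 vs 5.5).
P5: worse on time (9.3 vs 5.5).
P6: worse on time (8.9 vs 5.5).
P8: worse on time (7.8 vs 5.5).
P9: worse on time (8.3 vs 5.5).
No option dominates P7.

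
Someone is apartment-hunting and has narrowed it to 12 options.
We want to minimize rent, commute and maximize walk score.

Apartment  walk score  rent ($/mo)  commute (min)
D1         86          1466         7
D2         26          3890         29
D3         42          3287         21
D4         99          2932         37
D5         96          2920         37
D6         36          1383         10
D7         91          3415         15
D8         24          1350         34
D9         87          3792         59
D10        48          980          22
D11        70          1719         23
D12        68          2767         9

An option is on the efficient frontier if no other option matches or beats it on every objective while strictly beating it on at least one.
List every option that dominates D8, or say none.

D10: walk score 48≥24, rent 980≤1350, commute 22≤34 — dominates D8.
Others (D1, D2, D3, D4, D5, D6, D7, D9, D11, D12) are each worse than D8 on at least one objective.

D10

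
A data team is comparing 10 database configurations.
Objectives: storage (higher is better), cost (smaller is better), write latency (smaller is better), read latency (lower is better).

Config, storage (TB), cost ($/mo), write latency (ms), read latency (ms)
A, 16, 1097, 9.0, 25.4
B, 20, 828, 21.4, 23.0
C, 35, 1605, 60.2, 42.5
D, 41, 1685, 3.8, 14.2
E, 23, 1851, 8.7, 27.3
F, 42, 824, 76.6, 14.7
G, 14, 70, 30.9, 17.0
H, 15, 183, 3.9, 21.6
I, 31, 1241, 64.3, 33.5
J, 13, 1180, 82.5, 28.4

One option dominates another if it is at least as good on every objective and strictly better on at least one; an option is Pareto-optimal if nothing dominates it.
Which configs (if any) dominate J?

A: storage 16≥13, cost 1097≤1180, write latency 9.0≤82.5, read latency 25.4≤28.4 — dominates J.
B: storage 20≥13, cost 828≤1180, write latency 21.4≤82.5, read latency 23.0≤28.4 — dominates J.
F: storage 42≥13, cost 824≤1180, write latency 76.6≤82.5, read latency 14.7≤28.4 — dominates J.
G: storage 14≥13, cost 70≤1180, write latency 30.9≤82.5, read latency 17.0≤28.4 — dominates J.
H: storage 15≥13, cost 183≤1180, write latency 3.9≤82.5, read latency 21.6≤28.4 — dominates J.
Others (C, D, E, I) are each worse than J on at least one objective.

A, B, F, G, H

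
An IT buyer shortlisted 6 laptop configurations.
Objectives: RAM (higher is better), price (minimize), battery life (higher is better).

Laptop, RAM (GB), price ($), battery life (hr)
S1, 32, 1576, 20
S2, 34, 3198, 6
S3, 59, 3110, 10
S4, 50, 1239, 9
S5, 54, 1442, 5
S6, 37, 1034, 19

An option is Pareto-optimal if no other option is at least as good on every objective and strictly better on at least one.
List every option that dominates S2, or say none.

S3, S4, S6

S3: RAM 59≥34, price 3110≤3198, battery life 10≥6 — dominates S2.
S4: RAM 50≥34, price 1239≤3198, battery life 9≥6 — dominates S2.
S6: RAM 37≥34, price 1034≤3198, battery life 19≥6 — dominates S2.
Others (S1, S5) are each worse than S2 on at least one objective.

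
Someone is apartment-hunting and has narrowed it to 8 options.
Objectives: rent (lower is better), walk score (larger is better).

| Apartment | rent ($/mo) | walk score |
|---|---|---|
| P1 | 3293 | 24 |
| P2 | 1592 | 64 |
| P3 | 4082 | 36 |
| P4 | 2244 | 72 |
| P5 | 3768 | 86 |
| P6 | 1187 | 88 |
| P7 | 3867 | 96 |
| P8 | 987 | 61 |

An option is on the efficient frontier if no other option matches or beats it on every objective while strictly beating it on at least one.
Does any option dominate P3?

P2 vs P3: rent 1592≤4082, walk score 64≥36 — P2 is at least as good on every objective and strictly better on at least one, so P2 dominates P3.

Yes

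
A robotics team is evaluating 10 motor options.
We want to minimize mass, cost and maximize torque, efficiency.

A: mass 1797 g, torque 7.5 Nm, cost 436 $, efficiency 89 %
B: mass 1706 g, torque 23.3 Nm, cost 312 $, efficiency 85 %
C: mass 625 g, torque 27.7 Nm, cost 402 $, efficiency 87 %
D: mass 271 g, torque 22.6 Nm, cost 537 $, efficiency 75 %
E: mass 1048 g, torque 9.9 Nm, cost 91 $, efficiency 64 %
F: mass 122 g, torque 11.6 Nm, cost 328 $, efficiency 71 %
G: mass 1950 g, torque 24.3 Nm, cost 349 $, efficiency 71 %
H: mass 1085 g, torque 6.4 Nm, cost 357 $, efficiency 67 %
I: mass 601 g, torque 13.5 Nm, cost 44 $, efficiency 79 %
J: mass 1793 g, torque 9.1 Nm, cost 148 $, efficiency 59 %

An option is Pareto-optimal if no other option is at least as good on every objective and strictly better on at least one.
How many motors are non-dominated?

7

A: not dominated (best efficiency).
B: not dominated.
C: not dominated (best torque).
D: not dominated.
E: dominated by I (mass 601≤1048, torque 13.5≥9.9, cost 44≤91, efficiency 79≥64).
F: not dominated (best mass).
G: not dominated.
H: dominated by F (mass 122≤1085, torque 11.6≥6.4, cost 328≤357, efficiency 71≥67).
I: not dominated (best cost).
J: dominated by E (mass 1048≤1793, torque 9.9≥9.1, cost 91≤148, efficiency 64≥59).
Pareto-optimal: A, B, C, D, F, G, I → 7.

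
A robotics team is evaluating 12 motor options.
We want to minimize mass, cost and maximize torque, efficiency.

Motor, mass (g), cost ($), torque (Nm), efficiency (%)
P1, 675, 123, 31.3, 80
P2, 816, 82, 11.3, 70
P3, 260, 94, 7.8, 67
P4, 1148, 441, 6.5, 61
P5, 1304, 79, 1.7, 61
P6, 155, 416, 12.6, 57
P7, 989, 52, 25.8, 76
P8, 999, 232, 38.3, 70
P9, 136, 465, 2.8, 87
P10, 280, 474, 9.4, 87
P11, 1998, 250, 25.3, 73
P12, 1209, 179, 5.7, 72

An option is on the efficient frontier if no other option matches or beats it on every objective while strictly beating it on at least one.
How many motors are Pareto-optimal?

8

P1: not dominated.
P2: not dominated.
P3: not dominated.
P4: dominated by P1 (mass 675≤1148, cost 123≤441, torque 31.3≥6.5, efficiency 80≥61).
P5: dominated by P7 (mass 989≤1304, cost 52≤79, torque 25.8≥1.7, efficiency 76≥61).
P6: not dominated.
P7: not dominated (best cost).
P8: not dominated (best torque).
P9: not dominated (best mass).
P10: not dominated.
P11: dominated by P1 (mass 675≤1998, cost 123≤250, torque 31.3≥25.3, efficiency 80≥73).
P12: dominated by P1 (mass 675≤1209, cost 123≤179, torque 31.3≥5.7, efficiency 80≥72).
Pareto-optimal: P1, P2, P3, P6, P7, P8, P9, P10 → 8.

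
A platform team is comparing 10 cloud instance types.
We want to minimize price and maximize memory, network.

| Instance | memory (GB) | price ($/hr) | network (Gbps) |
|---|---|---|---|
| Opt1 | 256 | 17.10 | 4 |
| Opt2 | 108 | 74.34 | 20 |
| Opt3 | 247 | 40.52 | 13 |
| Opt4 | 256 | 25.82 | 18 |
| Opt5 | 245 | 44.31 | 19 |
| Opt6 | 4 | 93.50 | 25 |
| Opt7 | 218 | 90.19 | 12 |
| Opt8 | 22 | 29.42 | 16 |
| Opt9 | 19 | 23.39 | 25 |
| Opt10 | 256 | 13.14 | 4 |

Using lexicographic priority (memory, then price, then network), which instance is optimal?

First maximize memory: best is 256, kept {Opt1, Opt4, Opt10}.
Then minimize price: best is 13.14, kept {Opt10}.

Opt10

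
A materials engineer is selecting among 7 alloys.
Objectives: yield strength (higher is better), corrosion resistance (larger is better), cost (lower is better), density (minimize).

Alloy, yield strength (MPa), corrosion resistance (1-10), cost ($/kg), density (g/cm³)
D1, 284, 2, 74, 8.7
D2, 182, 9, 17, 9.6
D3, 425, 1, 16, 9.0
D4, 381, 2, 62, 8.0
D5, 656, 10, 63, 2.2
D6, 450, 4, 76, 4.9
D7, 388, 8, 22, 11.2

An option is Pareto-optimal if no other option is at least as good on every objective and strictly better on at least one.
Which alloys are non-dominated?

D2, D3, D4, D5, D7

D1: dominated by D4 (yield strength 381≥284, corrosion resistance 2≥2, cost 62≤74, density 8.0≤8.7).
D2: not dominated.
D3: not dominated (best cost).
D4: not dominated.
D5: not dominated (best yield strength).
D6: dominated by D5 (yield strength 656≥450, corrosion resistance 10≥4, cost 63≤76, density 2.2≤4.9).
D7: not dominated.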